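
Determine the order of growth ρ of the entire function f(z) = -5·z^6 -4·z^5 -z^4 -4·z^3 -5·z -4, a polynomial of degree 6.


|f(z)| ≤ Σ|c_k|·r^k = O(r^6) as r → ∞. Polynomial growth is O(e^{r^ε}) for every ε > 0 (since r^6/e^{r^ε} → 0), so ρ ≤ ε for all ε > 0, i.e. ρ = 0. Every nonconstant polynomial has order 0.
Therefore ρ = 0.

Order ρ = 0.


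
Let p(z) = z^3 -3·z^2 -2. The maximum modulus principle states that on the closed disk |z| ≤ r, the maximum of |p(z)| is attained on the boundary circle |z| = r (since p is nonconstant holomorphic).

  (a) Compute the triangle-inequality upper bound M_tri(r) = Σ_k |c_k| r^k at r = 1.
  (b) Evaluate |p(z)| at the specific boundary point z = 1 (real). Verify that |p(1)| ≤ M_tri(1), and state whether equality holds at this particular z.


Coefficients: c_0 = -2, c_1 = 0, c_2 = -3, c_3 = 1. Radius r = 1.
Part (a). Triangle bound: M_tri(r) = Σ_k |c_k| r^k
  = |-2|·1^0 + |0|·1^1 + |-3|·1^2 + |1|·1^3
  = 2 + 0 + 3 + 1 = 6.
This bounds M(r) := max_{|z|=r} |p(z)| from above; equality holds iff all terms c_k z^k can be made to align in phase at a single z on |z|=r.
Part (b). At z = 1 (real, on the circle |z| = r):
  p(1) = (-2)·1^0 + (0)·1^1 + (-3)·1^2 + (1)·1^3 = -4.
  |p(1)| = 4.
Check: |p(1)| = 4 ≤ 6 = M_tri(1). ✓ Equality does not hold at z = 1 (the coefficients have mixed signs, so the terms do not all align in phase there).

M_tri(1) = 6; |p(1)| = 4; equality at z=1: no.


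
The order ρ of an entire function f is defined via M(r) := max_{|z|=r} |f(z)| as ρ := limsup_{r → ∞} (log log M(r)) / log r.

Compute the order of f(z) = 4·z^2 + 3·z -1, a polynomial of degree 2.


|f(z)| ≤ Σ|c_k|·r^k = O(r^2) as r → ∞. Polynomial growth is O(e^{r^ε}) for every ε > 0 (since r^2/e^{r^ε} → 0), so ρ ≤ ε for all ε > 0, i.e. ρ = 0. Every nonconstant polynomial has order 0.
Therefore ρ = 0.

Order ρ = 0.


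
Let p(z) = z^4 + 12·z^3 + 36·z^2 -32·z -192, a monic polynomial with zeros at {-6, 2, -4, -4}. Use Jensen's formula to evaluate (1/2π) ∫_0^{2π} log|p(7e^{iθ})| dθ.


Zeros: -6, -4, -4, 2; r = 7.
Inside |z| < r: -6, -4, -4, 2. Outside (|z| ≥ r): ∅.
p(0) = -192, so log|p(0)| = log(192) = 5.2575.
Apply Jensen: I(r) = log|p(0)| + Σ_k log(r/|z_k|), summed over zeros inside |z| < r.
  log(r/|z_k|) for z_k = -6: log(7/6) = 0.1542
  log(r/|z_k|) for z_k = 2: log(7/2) = 1.2528
  log(r/|z_k|) for z_k = -4: log(7/4) = 0.5596
  log(r/|z_k|) for z_k = -4: log(7/4) = 0.5596
Sum over inside zeros: 2.5261.
I(r) = log|p(0)| + (inside sum) = 5.2575 + 2.5261 = 7.7836.
Closed form (all zeros inside, monic): I(r) = n·log(r) = 4·log(7) = 7.7836. ✓

I(r) ≈ 7.7836.


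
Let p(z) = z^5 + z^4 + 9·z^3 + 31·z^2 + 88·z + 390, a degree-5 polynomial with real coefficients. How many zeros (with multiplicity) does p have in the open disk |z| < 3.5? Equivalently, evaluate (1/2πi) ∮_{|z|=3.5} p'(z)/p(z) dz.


The zeros of p are: (-1 + 3i), (-1 - 3i), -3, (2 + 3i), (2 - 3i).
Their magnitudes are: 3.162, 3.162, 3, 3.606, 3.606.
Zeros with |z| < R = 3.5: (-1 + 3i), (-1 - 3i), -3.
Count = 3.
By the argument principle, (1/2πi) ∮_{|z|=R} p'(z)/p(z) dz equals exactly this count.

Number of zeros inside |z| < 3.5: 3.


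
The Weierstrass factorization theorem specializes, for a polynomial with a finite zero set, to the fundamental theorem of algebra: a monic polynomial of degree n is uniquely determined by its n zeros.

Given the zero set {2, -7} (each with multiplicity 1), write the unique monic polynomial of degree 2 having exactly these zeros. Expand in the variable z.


The polynomial is p(z) = ∏_{α ∈ S} (z − α), where S = {2, -7}.
Expanding the product yields: p(z) = z^2 + 5·z -14.
The resulting polynomial has degree 2 and real coefficients as required.

p(z) = z^2 + 5·z -14.


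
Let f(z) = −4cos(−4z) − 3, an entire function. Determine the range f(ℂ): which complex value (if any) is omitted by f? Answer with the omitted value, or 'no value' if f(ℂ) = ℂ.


Little Picard bounds the complement of f(ℂ) to at most one point.
cos is entire and surjective onto ℂ: for every w ∈ ℂ, cos(ζ) = w has a solution ζ ∈ ℂ (e.g., via the complex inverse arccos). With ζ = −4z this gives z = ζ/(-4). Then -4·cos(−4z) takes every value in -4·ℂ = ℂ, and adding -3 is a bijection of ℂ. So f is surjective and omits no value. (Note: only on the real line is cos bounded by [−1, 1].)

Omitted value: no value.


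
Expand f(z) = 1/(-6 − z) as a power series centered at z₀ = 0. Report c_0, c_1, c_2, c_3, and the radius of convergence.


Let w = z − z₀, so z = z₀ + w.
Then -6 − z = -6 − (z₀ + w) = (-6 − z₀) − w = -6 − w.
f(z) = 1/(-6 − w) = (1/(-6)) · 1/(1 − w/(-6)) = Σ_{n≥0} w^n / (-6)^(n+1).
So c_n = 1/(-6)^(n+1):
  c_0 = 1/(-6)^1 = -1/6.
  c_1 = 1/(-6)^2 = 1/36.
  c_2 = 1/(-6)^3 = -1/216.
  c_3 = 1/(-6)^4 = 1/1296.
The series is valid for |w/d| < 1, i.e. |z − z₀| < |d|.
Radius of convergence: R = |-6 − z₀| = |-6| = 6 (distance from z₀ to the singularity z = -6).

c_0 = -1/6, c_1 = 1/36, c_2 = -1/216, c_3 = 1/1296; R = 6.


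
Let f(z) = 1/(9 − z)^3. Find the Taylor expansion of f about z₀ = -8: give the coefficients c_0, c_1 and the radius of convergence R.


Let w = z − z₀, so z = z₀ + w.
Then 9 − z = 9 − (z₀ + w) = (9 − z₀) − w = 17 − w.
f(z) = 1/(17 − w)^3 = (1/(17)^3) · (1 − w/(17))^{−3}.
By the binomial series (1−u)^{−3} = Σ_{n≥0} C(n+2, 2) u^n for |u|<1, with u = w/(17):
  c_n = C(n+2, 2) / (17)^(n+3).
  c_0 = 1/(17)^3 = 1/4913.
  c_1 = 3/(17)^4 = 3/83521.
The series is valid for |w/d| < 1, i.e. |z − z₀| < |d|.
Radius of convergence: R = |9 − z₀| = |17| = 17 (distance from z₀ to the singularity z = 9).

c_0 = 1/4913, c_1 = 3/83521; R = 17.


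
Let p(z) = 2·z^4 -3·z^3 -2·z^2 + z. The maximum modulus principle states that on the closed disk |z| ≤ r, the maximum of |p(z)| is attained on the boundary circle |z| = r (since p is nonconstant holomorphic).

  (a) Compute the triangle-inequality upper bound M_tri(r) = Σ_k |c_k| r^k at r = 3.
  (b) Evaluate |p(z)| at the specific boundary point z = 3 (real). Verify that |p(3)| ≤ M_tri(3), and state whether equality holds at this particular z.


Coefficients: c_0 = 0, c_1 = 1, c_2 = -2, c_3 = -3, c_4 = 2. Radius r = 3.
Part (a). Triangle bound: M_tri(r) = Σ_k |c_k| r^k
  = |0|·3^0 + |1|·3^1 + |-2|·3^2 + |-3|·3^3 + |2|·3^4
  = 0 + 3 + 18 + 81 + 162 = 264.
This bounds M(r) := max_{|z|=r} |p(z)| from above; equality holds iff all terms c_k z^k can be made to align in phase at a single z on |z|=r.
Part (b). At z = 3 (real, on the circle |z| = r):
  p(3) = (0)·3^0 + (1)·3^1 + (-2)·3^2 + (-3)·3^3 + (2)·3^4 = 66.
  |p(3)| = 66.
Check: |p(3)| = 66 ≤ 264 = M_tri(3). ✓ Equality does not hold at z = 3 (the coefficients have mixed signs, so the terms do not all align in phase there).

M_tri(3) = 264; |p(3)| = 66; equality at z=3: no.


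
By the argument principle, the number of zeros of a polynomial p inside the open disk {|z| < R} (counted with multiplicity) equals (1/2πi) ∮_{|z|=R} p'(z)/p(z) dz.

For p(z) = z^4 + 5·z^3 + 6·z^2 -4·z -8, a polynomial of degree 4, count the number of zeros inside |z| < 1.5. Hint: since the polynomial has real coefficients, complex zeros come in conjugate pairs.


The zeros of p are: -2, -2, 1, -2.
Their magnitudes are: 2, 2, 1, 2.
Zeros with |z| < R = 1.5: 1.
Count = 1.
By the argument principle, (1/2πi) ∮_{|z|=R} p'(z)/p(z) dz equals exactly this count.

Number of zeros inside |z| < 1.5: 1.


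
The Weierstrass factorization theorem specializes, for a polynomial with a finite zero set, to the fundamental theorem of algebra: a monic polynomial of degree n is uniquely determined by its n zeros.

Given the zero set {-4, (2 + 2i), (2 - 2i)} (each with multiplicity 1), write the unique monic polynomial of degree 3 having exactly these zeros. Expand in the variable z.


The polynomial is p(z) = ∏_{α ∈ S} (z − α), where S = {-4, (2 + 2i), (2 - 2i)}.
Expanding the product yields: p(z) = z^3 -8·z + 32.
Note conjugate pairs combine to real quadratics: (z − (2+2i))(z − (2−2i)) = z² − 4z + 8.
The resulting polynomial has degree 3 and real coefficients as required.

p(z) = z^3 -8·z + 32.


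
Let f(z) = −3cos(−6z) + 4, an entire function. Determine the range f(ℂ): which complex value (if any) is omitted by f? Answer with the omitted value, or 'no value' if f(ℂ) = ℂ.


Little Picard bounds the complement of f(ℂ) to at most one point.
cos is entire and surjective onto ℂ: for every w ∈ ℂ, cos(ζ) = w has a solution ζ ∈ ℂ (e.g., via the complex inverse arccos). With ζ = −6z this gives z = ζ/(-6). Then -3·cos(−6z) takes every value in -3·ℂ = ℂ, and adding 4 is a bijection of ℂ. So f is surjective and omits no value. (Note: only on the real line is cos bounded by [−1, 1].)

Omitted value: no value.


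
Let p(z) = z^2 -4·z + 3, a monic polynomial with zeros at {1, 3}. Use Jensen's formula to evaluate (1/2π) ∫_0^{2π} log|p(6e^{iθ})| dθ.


Zeros: 1, 3; r = 6.
Inside |z| < r: 1, 3. Outside (|z| ≥ r): ∅.
p(0) = 3, so log|p(0)| = log(3) = 1.0986.
Apply Jensen: I(r) = log|p(0)| + Σ_k log(r/|z_k|), summed over zeros inside |z| < r.
  log(r/|z_k|) for z_k = 1: log(6/1) = 1.7918
  log(r/|z_k|) for z_k = 3: log(6/3) = 0.6931
Sum over inside zeros: 2.4849.
I(r) = log|p(0)| + (inside sum) = 1.0986 + 2.4849 = 3.5835.
Closed form (all zeros inside, monic): I(r) = n·log(r) = 2·log(6) = 3.5835. ✓

I(r) ≈ 3.5835.


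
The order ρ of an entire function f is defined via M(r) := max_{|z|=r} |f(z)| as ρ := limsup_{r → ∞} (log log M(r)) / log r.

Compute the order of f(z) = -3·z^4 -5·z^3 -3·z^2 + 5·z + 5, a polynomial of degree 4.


|f(z)| ≤ Σ|c_k|·r^k = O(r^4) as r → ∞. Polynomial growth is O(e^{r^ε}) for every ε > 0 (since r^4/e^{r^ε} → 0), so ρ ≤ ε for all ε > 0, i.e. ρ = 0. Every nonconstant polynomial has order 0.
Therefore ρ = 0.

Order ρ = 0.


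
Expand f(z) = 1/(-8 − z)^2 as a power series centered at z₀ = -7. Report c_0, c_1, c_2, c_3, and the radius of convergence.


Let w = z − z₀, so z = z₀ + w.
Then -8 − z = -8 − (z₀ + w) = (-8 − z₀) − w = -1 − w.
f(z) = 1/(-1 − w)^2 = (1/(-1)^2) · (1 − w/(-1))^{−2}.
By the binomial series (1−u)^{−2} = Σ_{n≥0} C(n+1, 1) u^n for |u|<1, with u = w/(-1):
  c_n = C(n+1, 1) / (-1)^(n+2).
  c_0 = 1/(-1)^2 = 1.
  c_1 = 2/(-1)^3 = -2.
  c_2 = 3/(-1)^4 = 3.
  c_3 = 4/(-1)^5 = -4.
The series is valid for |w/d| < 1, i.e. |z − z₀| < |d|.
Radius of convergence: R = |-8 − z₀| = |-1| = 1 (distance from z₀ to the singularity z = -8).

c_0 = 1, c_1 = -2, c_2 = 3, c_3 = -4; R = 1.


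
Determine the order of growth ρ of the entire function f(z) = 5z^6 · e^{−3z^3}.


M(r) = max_{|z|=r} |5|·|z|^6·|e^{−3z^3}| = 5·r^6 · e^{3r^3} (the factors attain their maxima compatibly on |z|=r). Then log M(r) = log 5 + 6·log r + 3r^3, dominated by the last term, so log log M(r) ~ 3·log r. The polynomial factor 5z^6 contributes only a log r term and does not affect the order. ρ = 3.
Therefore ρ = 3.

Order ρ = 3.


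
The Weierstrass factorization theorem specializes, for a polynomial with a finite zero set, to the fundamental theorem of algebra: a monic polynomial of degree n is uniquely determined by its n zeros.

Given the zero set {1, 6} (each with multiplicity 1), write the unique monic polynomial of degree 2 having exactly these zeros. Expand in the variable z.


The polynomial is p(z) = ∏_{α ∈ S} (z − α), where S = {1, 6}.
Expanding the product yields: p(z) = z^2 -7·z + 6.
The resulting polynomial has degree 2 and real coefficients as required.

p(z) = z^2 -7·z + 6.


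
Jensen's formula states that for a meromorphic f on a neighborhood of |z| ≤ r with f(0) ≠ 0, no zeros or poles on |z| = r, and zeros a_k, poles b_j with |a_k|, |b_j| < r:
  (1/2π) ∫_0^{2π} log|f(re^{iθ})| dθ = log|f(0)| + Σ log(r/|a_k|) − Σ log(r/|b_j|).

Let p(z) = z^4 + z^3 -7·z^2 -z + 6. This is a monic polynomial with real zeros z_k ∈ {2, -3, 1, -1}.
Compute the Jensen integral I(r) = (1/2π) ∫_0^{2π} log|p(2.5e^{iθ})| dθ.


Zeros: -3, -1, 1, 2; r = 2.5.
Inside |z| < r: -1, 1, 2. Outside (|z| ≥ r): -3.
p(0) = 6, so log|p(0)| = log(6) = 1.7918.
Apply Jensen: I(r) = log|p(0)| + Σ_k log(r/|z_k|), summed over zeros inside |z| < r.
  log(r/|z_k|) for z_k = 2: log(2.5/2) = 0.2231
  log(r/|z_k|) for z_k = 1: log(2.5/1) = 0.9163
  log(r/|z_k|) for z_k = -1: log(2.5/1) = 0.9163
  Outside zeros (-3) contribute nothing to the Jensen sum.
Sum over inside zeros: 2.0557.
I(r) = log|p(0)| + (inside sum) = 1.7918 + 2.0557 = 3.8475.
Note: since some zeros are outside |z| ≤ r, the simplified n·log(r) form does NOT apply — only the inside zeros contribute.

I(r) ≈ 3.8475.


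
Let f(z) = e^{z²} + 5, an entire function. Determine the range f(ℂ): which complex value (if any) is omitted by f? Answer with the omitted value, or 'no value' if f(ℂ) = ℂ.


Little Picard bounds the complement of f(ℂ) to at most one point.
The exponent g(z) = z² is a nonconstant polynomial, hence surjective onto ℂ. So e^{g(z)} takes every value in {e^w : w ∈ ℂ} = ℂ ∖ {0}. Adding 5 shifts the range to ℂ ∖ {5}. f omits exactly 5.

Omitted value: 5.


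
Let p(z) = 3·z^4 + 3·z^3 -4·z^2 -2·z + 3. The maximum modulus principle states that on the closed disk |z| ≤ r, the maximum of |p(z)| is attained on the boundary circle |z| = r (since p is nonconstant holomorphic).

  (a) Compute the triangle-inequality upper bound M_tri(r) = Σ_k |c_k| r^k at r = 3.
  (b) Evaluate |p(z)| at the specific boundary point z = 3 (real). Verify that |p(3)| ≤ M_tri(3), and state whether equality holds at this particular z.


Coefficients: c_0 = 3, c_1 = -2, c_2 = -4, c_3 = 3, c_4 = 3. Radius r = 3.
Part (a). Triangle bound: M_tri(r) = Σ_k |c_k| r^k
  = |3|·3^0 + |-2|·3^1 + |-4|·3^2 + |3|·3^3 + |3|·3^4
  = 3 + 6 + 36 + 81 + 243 = 369.
This bounds M(r) := max_{|z|=r} |p(z)| from above; equality holds iff all terms c_k z^k can be made to align in phase at a single z on |z|=r.
Part (b). At z = 3 (real, on the circle |z| = r):
  p(3) = (3)·3^0 + (-2)·3^1 + (-4)·3^2 + (3)·3^3 + (3)·3^4 = 285.
  |p(3)| = 285.
Check: |p(3)| = 285 ≤ 369 = M_tri(3). ✓ Equality does not hold at z = 3 (the coefficients have mixed signs, so the terms do not all align in phase there).

M_tri(3) = 369; |p(3)| = 285; equality at z=3: no.


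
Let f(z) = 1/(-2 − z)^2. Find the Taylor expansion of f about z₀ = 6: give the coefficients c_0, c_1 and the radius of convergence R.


Let w = z − z₀, so z = z₀ + w.
Then -2 − z = -2 − (z₀ + w) = (-2 − z₀) − w = -8 − w.
f(z) = 1/(-8 − w)^2 = (1/(-8)^2) · (1 − w/(-8))^{−2}.
By the binomial series (1−u)^{−2} = Σ_{n≥0} C(n+1, 1) u^n for |u|<1, with u = w/(-8):
  c_n = C(n+1, 1) / (-8)^(n+2).
  c_0 = 1/(-8)^2 = 1/64.
  c_1 = 2/(-8)^3 = -1/256.
The series is valid for |w/d| < 1, i.e. |z − z₀| < |d|.
Radius of convergence: R = |-2 − z₀| = |-8| = 8 (distance from z₀ to the singularity z = -2).

c_0 = 1/64, c_1 = -1/256; R = 8.


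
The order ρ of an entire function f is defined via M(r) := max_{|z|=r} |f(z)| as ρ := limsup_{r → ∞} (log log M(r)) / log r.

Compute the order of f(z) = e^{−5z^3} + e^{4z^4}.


Each summand is entire of order 3 and 4 respectively (as in the single-exponential case). The order of a sum is at most the max of the orders, so ρ ≤ 4. For the lower bound: on |z|=r choose arg z so that 4z^4 is real positive; then |e^{4z^4}| = e^{4r^4} while |e^{-5z^3}| ≤ e^{5r^3} = o(e^{4r^4}). So |f| ≥ e^{4r^4}(1 − o(1)) and ρ ≥ 4. Hence ρ = max(3, 4) = 4.
Therefore ρ = 4.

Order ρ = 4.


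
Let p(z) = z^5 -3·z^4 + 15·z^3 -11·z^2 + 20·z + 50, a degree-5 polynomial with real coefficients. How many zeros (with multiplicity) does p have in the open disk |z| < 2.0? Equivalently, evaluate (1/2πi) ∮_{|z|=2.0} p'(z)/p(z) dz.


The zeros of p are: (1 + 2i), (1 - 2i), -1, (1 + 3i), (1 - 3i).
Their magnitudes are: 2.236, 2.236, 1, 3.162, 3.162.
Zeros with |z| < R = 2.0: -1.
Count = 1.
By the argument principle, (1/2πi) ∮_{|z|=R} p'(z)/p(z) dz equals exactly this count.

Number of zeros inside |z| < 2.0: 1.


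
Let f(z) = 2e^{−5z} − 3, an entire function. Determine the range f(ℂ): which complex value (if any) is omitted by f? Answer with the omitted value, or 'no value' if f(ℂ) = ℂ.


Little Picard bounds the complement of f(ℂ) to at most one point.
e^{−5z} is never zero on ℂ, so 2·e^{−5z} takes every value in ℂ ∖ {0}. Adding -3 shifts the range to ℂ ∖ {-3}. Thus f omits exactly the value -3.

Omitted value: -3.


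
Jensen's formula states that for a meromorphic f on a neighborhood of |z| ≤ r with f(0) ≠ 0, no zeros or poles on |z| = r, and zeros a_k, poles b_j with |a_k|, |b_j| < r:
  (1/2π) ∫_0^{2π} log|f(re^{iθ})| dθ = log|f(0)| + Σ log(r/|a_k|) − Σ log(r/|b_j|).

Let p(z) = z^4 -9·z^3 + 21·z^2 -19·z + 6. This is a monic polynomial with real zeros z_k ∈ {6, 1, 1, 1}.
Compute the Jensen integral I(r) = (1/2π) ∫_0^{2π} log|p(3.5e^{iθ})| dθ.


Zeros: 1, 1, 1, 6; r = 3.5.
Inside |z| < r: 1, 1, 1. Outside (|z| ≥ r): 6.
p(0) = 6, so log|p(0)| = log(6) = 1.7918.
Apply Jensen: I(r) = log|p(0)| + Σ_k log(r/|z_k|), summed over zeros inside |z| < r.
  log(r/|z_k|) for z_k = 1: log(3.5/1) = 1.2528
  log(r/|z_k|) for z_k = 1: log(3.5/1) = 1.2528
  log(r/|z_k|) for z_k = 1: log(3.5/1) = 1.2528
  Outside zeros (6) contribute nothing to the Jensen sum.
Sum over inside zeros: 3.7583.
I(r) = log|p(0)| + (inside sum) = 1.7918 + 3.7583 = 5.5500.
Note: since some zeros are outside |z| ≤ r, the simplified n·log(r) form does NOT apply — only the inside zeros contribute.

I(r) ≈ 5.5500.


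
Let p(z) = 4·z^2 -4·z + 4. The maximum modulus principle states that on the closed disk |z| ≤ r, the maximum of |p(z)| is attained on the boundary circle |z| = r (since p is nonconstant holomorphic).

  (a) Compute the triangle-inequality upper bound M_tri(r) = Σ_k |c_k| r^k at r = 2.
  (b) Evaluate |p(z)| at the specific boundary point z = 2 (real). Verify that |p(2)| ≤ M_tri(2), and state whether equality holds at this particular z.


Coefficients: c_0 = 4, c_1 = -4, c_2 = 4. Radius r = 2.
Part (a). Triangle bound: M_tri(r) = Σ_k |c_k| r^k
  = |4|·2^0 + |-4|·2^1 + |4|·2^2
  = 4 + 8 + 16 = 28.
This bounds M(r) := max_{|z|=r} |p(z)| from above; equality holds iff all terms c_k z^k can be made to align in phase at a single z on |z|=r.
Part (b). At z = 2 (real, on the circle |z| = r):
  p(2) = (4)·2^0 + (-4)·2^1 + (4)·2^2 = 12.
  |p(2)| = 12.
Check: |p(2)| = 12 ≤ 28 = M_tri(2). ✓ Equality does not hold at z = 2 (the coefficients have mixed signs, so the terms do not all align in phase there).

M_tri(2) = 28; |p(2)| = 12; equality at z=2: no.


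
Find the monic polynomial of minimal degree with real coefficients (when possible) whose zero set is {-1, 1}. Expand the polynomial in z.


The polynomial is p(z) = ∏_{α ∈ S} (z − α), where S = {-1, 1}.
Expanding the product yields: p(z) = z^2 -1.
The resulting polynomial has degree 2 and real coefficients as required.

p(z) = z^2 -1.


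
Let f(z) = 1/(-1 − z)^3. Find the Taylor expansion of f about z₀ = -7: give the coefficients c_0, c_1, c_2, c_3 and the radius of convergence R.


Let w = z − z₀, so z = z₀ + w.
Then -1 − z = -1 − (z₀ + w) = (-1 − z₀) − w = 6 − w.
f(z) = 1/(6 − w)^3 = (1/(6)^3) · (1 − w/(6))^{−3}.
By the binomial series (1−u)^{−3} = Σ_{n≥0} C(n+2, 2) u^n for |u|<1, with u = w/(6):
  c_n = C(n+2, 2) / (6)^(n+3).
  c_0 = 1/(6)^3 = 1/216.
  c_1 = 3/(6)^4 = 1/432.
  c_2 = 6/(6)^5 = 1/1296.
  c_3 = 10/(6)^6 = 5/23328.
The series is valid for |w/d| < 1, i.e. |z − z₀| < |d|.
Radius of convergence: R = |-1 − z₀| = |6| = 6 (distance from z₀ to the singularity z = -1).

c_0 = 1/216, c_1 = 1/432, c_2 = 1/1296, c_3 = 5/23328; R = 6.


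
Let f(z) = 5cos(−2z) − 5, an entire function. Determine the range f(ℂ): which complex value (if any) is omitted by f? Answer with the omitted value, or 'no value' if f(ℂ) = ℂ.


Little Picard bounds the complement of f(ℂ) to at most one point.
cos is entire and surjective onto ℂ: for every w ∈ ℂ, cos(ζ) = w has a solution ζ ∈ ℂ (e.g., via the complex inverse arccos). With ζ = −2z this gives z = ζ/(-2). Then 5·cos(−2z) takes every value in 5·ℂ = ℂ, and adding -5 is a bijection of ℂ. So f is surjective and omits no value. (Note: only on the real line is cos bounded by [−1, 1].)

Omitted value: no value.


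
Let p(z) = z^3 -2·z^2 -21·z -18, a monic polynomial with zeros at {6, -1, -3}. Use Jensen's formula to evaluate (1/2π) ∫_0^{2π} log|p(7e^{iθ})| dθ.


Zeros: -3, -1, 6; r = 7.
Inside |z| < r: -3, -1, 6. Outside (|z| ≥ r): ∅.
p(0) = -18, so log|p(0)| = log(18) = 2.8904.
Apply Jensen: I(r) = log|p(0)| + Σ_k log(r/|z_k|), summed over zeros inside |z| < r.
  log(r/|z_k|) for z_k = 6: log(7/6) = 0.1542
  log(r/|z_k|) for z_k = -1: log(7/1) = 1.9459
  log(r/|z_k|) for z_k = -3: log(7/3) = 0.8473
Sum over inside zeros: 2.9474.
I(r) = log|p(0)| + (inside sum) = 2.8904 + 2.9474 = 5.8377.
Closed form (all zeros inside, monic): I(r) = n·log(r) = 3·log(7) = 5.8377. ✓

I(r) ≈ 5.8377.


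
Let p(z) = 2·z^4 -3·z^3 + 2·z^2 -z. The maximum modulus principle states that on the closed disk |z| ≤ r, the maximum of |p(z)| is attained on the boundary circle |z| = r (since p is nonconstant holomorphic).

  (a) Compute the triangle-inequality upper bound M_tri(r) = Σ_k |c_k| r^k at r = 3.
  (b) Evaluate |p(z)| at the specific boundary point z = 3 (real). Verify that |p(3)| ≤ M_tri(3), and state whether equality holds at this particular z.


Coefficients: c_0 = 0, c_1 = -1, c_2 = 2, c_3 = -3, c_4 = 2. Radius r = 3.
Part (a). Triangle bound: M_tri(r) = Σ_k |c_k| r^k
  = |0|·3^0 + |-1|·3^1 + |2|·3^2 + |-3|·3^3 + |2|·3^4
  = 0 + 3 + 18 + 81 + 162 = 264.
This bounds M(r) := max_{|z|=r} |p(z)| from above; equality holds iff all terms c_k z^k can be made to align in phase at a single z on |z|=r.
Part (b). At z = 3 (real, on the circle |z| = r):
  p(3) = (0)·3^0 + (-1)·3^1 + (2)·3^2 + (-3)·3^3 + (2)·3^4 = 96.
  |p(3)| = 96.
Check: |p(3)| = 96 ≤ 264 = M_tri(3). ✓ Equality does not hold at z = 3 (the coefficients have mixed signs, so the terms do not all align in phase there).

M_tri(3) = 264; |p(3)| = 96; equality at z=3: no.


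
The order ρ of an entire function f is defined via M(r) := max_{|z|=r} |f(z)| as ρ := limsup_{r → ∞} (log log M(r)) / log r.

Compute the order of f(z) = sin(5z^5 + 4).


Write sin(w) = (e^{iw} ± e^{−iw})/(2 or 2i), so |sin(w)| ≤ e^{|w|}. With w = 5z^5 + 4, |w| ≤ 5r^5 + 4 on |z|=r, giving M(r) ≤ e^{5r^5 + 4} and ρ ≤ 5. For the lower bound, choose z on |z|=r with 5z^5 purely imaginary of modulus 5r^5; then |sin(5z^5 + 4)| grows like e^{5r^5}/2, so ρ ≥ 5. Hence ρ = 5.
Therefore ρ = 5.

Order ρ = 5.


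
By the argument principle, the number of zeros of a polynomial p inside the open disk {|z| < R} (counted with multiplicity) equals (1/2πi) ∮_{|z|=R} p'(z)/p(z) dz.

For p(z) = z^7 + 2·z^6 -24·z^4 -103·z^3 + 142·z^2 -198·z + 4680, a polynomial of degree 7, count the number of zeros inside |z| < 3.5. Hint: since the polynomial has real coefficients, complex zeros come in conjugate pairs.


The zeros of p are: (-2 + 3i), (-2 - 3i), -4, (3 + 1i), (3 - 1i), (0 + 3i), (0 - 3i).
Their magnitudes are: 3.606, 3.606, 4, 3.162, 3.162, 3, 3.
Zeros with |z| < R = 3.5: (3 + 1i), (3 - 1i), (0 + 3i), (0 - 3i).
Count = 4.
By the argument principle, (1/2πi) ∮_{|z|=R} p'(z)/p(z) dz equals exactly this count.

Number of zeros inside |z| < 3.5: 4.


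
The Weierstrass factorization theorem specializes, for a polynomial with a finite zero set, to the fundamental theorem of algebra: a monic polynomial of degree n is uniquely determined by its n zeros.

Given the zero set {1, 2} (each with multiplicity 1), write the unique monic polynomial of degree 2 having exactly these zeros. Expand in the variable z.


The polynomial is p(z) = ∏_{α ∈ S} (z − α), where S = {1, 2}.
Expanding the product yields: p(z) = z^2 -3·z + 2.
The resulting polynomial has degree 2 and real coefficients as required.

p(z) = z^2 -3·z + 2.


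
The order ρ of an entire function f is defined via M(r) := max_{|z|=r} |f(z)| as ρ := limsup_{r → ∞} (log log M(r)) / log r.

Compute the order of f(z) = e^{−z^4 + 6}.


|e^{−z^4 + 6}| = e^{Re(-1·z^4) + 6} ≤ e^{1|z|^4 + 6} = e^{1r^4 + 6} on |z| = r, so ρ ≤ 4. Choosing z on |z|=r so that -1·z^4 is real positive (always possible by picking arg z appropriately) gives |f(z)| = e^{1r^4 + 6}, matching the bound. The additive constant 6 does not affect log log M(r) ~ 4·log r. Hence ρ = 4.
Therefore ρ = 4.

Order ρ = 4.


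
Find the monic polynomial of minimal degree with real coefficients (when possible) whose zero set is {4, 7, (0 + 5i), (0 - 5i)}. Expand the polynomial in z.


The polynomial is p(z) = ∏_{α ∈ S} (z − α), where S = {4, 7, (0 + 5i), (0 - 5i)}.
Expanding the product yields: p(z) = z^4 -11·z^3 + 53·z^2 -275·z + 700.
Note conjugate pairs combine to real quadratics: (z − (0+5i))(z − (0−5i)) = z² + 25.
The resulting polynomial has degree 4 and real coefficients as required.

p(z) = z^4 -11·z^3 + 53·z^2 -275·z + 700.


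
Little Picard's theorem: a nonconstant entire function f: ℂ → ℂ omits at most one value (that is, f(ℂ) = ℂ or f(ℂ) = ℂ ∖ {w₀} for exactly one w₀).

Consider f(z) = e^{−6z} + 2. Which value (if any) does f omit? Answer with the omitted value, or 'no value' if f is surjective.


Little Picard bounds the complement of f(ℂ) to at most one point.
e^{−6z} is never zero on ℂ, so 1·e^{−6z} takes every value in ℂ ∖ {0}. Adding 2 shifts the range to ℂ ∖ {2}. Thus f omits exactly the value 2.

Omitted value: 2.


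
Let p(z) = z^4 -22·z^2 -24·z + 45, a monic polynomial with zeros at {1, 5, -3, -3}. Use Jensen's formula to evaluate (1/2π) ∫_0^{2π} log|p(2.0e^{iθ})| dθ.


Zeros: -3, -3, 1, 5; r = 2.0.
Inside |z| < r: 1. Outside (|z| ≥ r): -3, -3, 5.
p(0) = 45, so log|p(0)| = log(45) = 3.8067.
Apply Jensen: I(r) = log|p(0)| + Σ_k log(r/|z_k|), summed over zeros inside |z| < r.
  log(r/|z_k|) for z_k = 1: log(2.0/1) = 0.6931
  Outside zeros (-3, -3, 5) contribute nothing to the Jensen sum.
Sum over inside zeros: 0.6931.
I(r) = log|p(0)| + (inside sum) = 3.8067 + 0.6931 = 4.4998.
Note: since some zeros are outside |z| ≤ r, the simplified n·log(r) form does NOT apply — only the inside zeros contribute.

I(r) ≈ 4.4998.


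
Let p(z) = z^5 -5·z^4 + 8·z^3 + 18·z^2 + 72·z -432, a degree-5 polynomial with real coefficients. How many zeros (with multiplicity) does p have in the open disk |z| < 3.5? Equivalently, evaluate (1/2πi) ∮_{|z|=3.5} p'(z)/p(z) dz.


The zeros of p are: (-2 + 2i), (-2 - 2i), (3 + 3i), (3 - 3i), 3.
Their magnitudes are: 2.828, 2.828, 4.243, 4.243, 3.
Zeros with |z| < R = 3.5: (-2 + 2i), (-2 - 2i), 3.
Count = 3.
By the argument principle, (1/2πi) ∮_{|z|=R} p'(z)/p(z) dz equals exactly this count.

Number of zeros inside |z| < 3.5: 3.


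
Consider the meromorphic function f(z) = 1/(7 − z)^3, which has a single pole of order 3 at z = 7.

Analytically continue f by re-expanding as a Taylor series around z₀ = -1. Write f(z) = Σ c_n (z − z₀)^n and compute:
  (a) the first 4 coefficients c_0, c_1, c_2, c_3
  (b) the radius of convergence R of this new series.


Let w = z − z₀, so z = z₀ + w.
Then 7 − z = 7 − (z₀ + w) = (7 − z₀) − w = 8 − w.
f(z) = 1/(8 − w)^3 = (1/(8)^3) · (1 − w/(8))^{−3}.
By the binomial series (1−u)^{−3} = Σ_{n≥0} C(n+2, 2) u^n for |u|<1, with u = w/(8):
  c_n = C(n+2, 2) / (8)^(n+3).
  c_0 = 1/(8)^3 = 1/512.
  c_1 = 3/(8)^4 = 3/4096.
  c_2 = 6/(8)^5 = 3/16384.
  c_3 = 10/(8)^6 = 5/131072.
The series is valid for |w/d| < 1, i.e. |z − z₀| < |d|.
Radius of convergence: R = |7 − z₀| = |8| = 8 (distance from z₀ to the singularity z = 7).

c_0 = 1/512, c_1 = 3/4096, c_2 = 3/16384, c_3 = 5/131072; R = 8.


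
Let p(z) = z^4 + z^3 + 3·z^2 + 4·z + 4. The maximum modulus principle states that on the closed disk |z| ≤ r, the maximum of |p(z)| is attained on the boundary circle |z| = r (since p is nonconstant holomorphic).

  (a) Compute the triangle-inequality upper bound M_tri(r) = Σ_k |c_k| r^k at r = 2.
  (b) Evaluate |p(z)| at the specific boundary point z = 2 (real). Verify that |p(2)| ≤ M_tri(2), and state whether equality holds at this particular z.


Coefficients: c_0 = 4, c_1 = 4, c_2 = 3, c_3 = 1, c_4 = 1. Radius r = 2.
Part (a). Triangle bound: M_tri(r) = Σ_k |c_k| r^k
  = |4|·2^0 + |4|·2^1 + |3|·2^2 + |1|·2^3 + |1|·2^4
  = 4 + 8 + 12 + 8 + 16 = 48.
This bounds M(r) := max_{|z|=r} |p(z)| from above; equality holds iff all terms c_k z^k can be made to align in phase at a single z on |z|=r.
Part (b). At z = 2 (real, on the circle |z| = r):
  p(2) = (4)·2^0 + (4)·2^1 + (3)·2^2 + (1)·2^3 + (1)·2^4 = 48.
  |p(2)| = 48.
Since all nonzero coefficients share the same sign, |p(2)| = 48 = M_tri(2); the triangle bound is attained at z = 2, so in fact M(r) = 48.

M_tri(2) = 48; |p(2)| = 48; equality at z=2: yes.


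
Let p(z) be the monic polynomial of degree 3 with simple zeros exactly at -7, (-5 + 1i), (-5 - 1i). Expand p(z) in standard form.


The polynomial is p(z) = ∏_{α ∈ S} (z − α), where S = {-7, (-5 + 1i), (-5 - 1i)}.
Expanding the product yields: p(z) = z^3 + 17·z^2 + 96·z + 182.
Note conjugate pairs combine to real quadratics: (z − (-5+1i))(z − (-5−1i)) = z² + 10z + 26.
The resulting polynomial has degree 3 and real coefficients as required.

p(z) = z^3 + 17·z^2 + 96·z + 182.


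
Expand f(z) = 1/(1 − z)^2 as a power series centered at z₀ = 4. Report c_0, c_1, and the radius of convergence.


Let w = z − z₀, so z = z₀ + w.
Then 1 − z = 1 − (z₀ + w) = (1 − z₀) − w = -3 − w.
f(z) = 1/(-3 − w)^2 = (1/(-3)^2) · (1 − w/(-3))^{−2}.
By the binomial series (1−u)^{−2} = Σ_{n≥0} C(n+1, 1) u^n for |u|<1, with u = w/(-3):
  c_n = C(n+1, 1) / (-3)^(n+2).
  c_0 = 1/(-3)^2 = 1/9.
  c_1 = 2/(-3)^3 = -2/27.
The series is valid for |w/d| < 1, i.e. |z − z₀| < |d|.
Radius of convergence: R = |1 − z₀| = |-3| = 3 (distance from z₀ to the singularity z = 1).

c_0 = 1/9, c_1 = -2/27; R = 3.


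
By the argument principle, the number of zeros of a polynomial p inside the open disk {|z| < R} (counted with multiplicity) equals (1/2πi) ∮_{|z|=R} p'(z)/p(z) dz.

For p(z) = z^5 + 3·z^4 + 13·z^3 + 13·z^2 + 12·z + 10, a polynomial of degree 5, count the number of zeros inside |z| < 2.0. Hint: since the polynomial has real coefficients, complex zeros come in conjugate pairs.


The zeros of p are: (0 + 1i), (0 - 1i), -1, (-1 + 3i), (-1 - 3i).
Their magnitudes are: 1, 1, 1, 3.162, 3.162.
Zeros with |z| < R = 2.0: (0 + 1i), (0 - 1i), -1.
Count = 3.
By the argument principle, (1/2πi) ∮_{|z|=R} p'(z)/p(z) dz equals exactly this count.

Number of zeros inside |z| < 2.0: 3.


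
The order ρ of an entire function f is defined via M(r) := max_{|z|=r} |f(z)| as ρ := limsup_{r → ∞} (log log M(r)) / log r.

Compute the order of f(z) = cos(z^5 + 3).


Write cos(w) = (e^{iw} ± e^{−iw})/(2 or 2i), so |cos(w)| ≤ e^{|w|}. With w = z^5 + 3, |w| ≤ 1r^5 + 3 on |z|=r, giving M(r) ≤ e^{1r^5 + 3} and ρ ≤ 5. For the lower bound, choose z on |z|=r with 1z^5 purely imaginary of modulus 1r^5; then |cos(z^5 + 3)| grows like e^{1r^5}/2, so ρ ≥ 5. Hence ρ = 5.
Therefore ρ = 5.

Order ρ = 5.


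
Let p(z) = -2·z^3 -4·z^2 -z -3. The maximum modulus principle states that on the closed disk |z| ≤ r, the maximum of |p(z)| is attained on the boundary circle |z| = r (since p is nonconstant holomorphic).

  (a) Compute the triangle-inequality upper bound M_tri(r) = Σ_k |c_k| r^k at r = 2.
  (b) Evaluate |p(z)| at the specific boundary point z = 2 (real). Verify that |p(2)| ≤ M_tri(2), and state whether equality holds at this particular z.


Coefficients: c_0 = -3, c_1 = -1, c_2 = -4, c_3 = -2. Radius r = 2.
Part (a). Triangle bound: M_tri(r) = Σ_k |c_k| r^k
  = |-3|·2^0 + |-1|·2^1 + |-4|·2^2 + |-2|·2^3
  = 3 + 2 + 16 + 16 = 37.
This bounds M(r) := max_{|z|=r} |p(z)| from above; equality holds iff all terms c_k z^k can be made to align in phase at a single z on |z|=r.
Part (b). At z = 2 (real, on the circle |z| = r):
  p(2) = (-3)·2^0 + (-1)·2^1 + (-4)·2^2 + (-2)·2^3 = -37.
  |p(2)| = 37.
Since all nonzero coefficients share the same sign, |p(2)| = 37 = M_tri(2); the triangle bound is attained at z = 2, so in fact M(r) = 37.

M_tri(2) = 37; |p(2)| = 37; equality at z=2: yes.


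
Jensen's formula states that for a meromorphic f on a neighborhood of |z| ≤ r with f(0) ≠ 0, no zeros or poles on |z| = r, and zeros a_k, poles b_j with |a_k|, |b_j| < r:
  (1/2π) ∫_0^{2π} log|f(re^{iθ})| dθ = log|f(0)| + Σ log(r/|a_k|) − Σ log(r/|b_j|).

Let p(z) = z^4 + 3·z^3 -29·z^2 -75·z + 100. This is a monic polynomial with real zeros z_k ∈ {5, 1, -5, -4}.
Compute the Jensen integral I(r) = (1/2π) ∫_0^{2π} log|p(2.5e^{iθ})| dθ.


Zeros: -5, -4, 1, 5; r = 2.5.
Inside |z| < r: 1. Outside (|z| ≥ r): -5, -4, 5.
p(0) = 100, so log|p(0)| = log(100) = 4.6052.
Apply Jensen: I(r) = log|p(0)| + Σ_k log(r/|z_k|), summed over zeros inside |z| < r.
  log(r/|z_k|) for z_k = 1: log(2.5/1) = 0.9163
  Outside zeros (-5, -4, 5) contribute nothing to the Jensen sum.
Sum over inside zeros: 0.9163.
I(r) = log|p(0)| + (inside sum) = 4.6052 + 0.9163 = 5.5215.
Note: since some zeros are outside |z| ≤ r, the simplified n·log(r) form does NOT apply — only the inside zeros contribute.

I(r) ≈ 5.5215.


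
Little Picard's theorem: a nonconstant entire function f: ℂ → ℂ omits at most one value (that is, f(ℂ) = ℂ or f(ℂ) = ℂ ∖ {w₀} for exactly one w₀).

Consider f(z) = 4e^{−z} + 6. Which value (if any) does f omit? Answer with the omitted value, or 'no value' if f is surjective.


Little Picard bounds the complement of f(ℂ) to at most one point.
e^{−z} is never zero on ℂ, so 4·e^{−z} takes every value in ℂ ∖ {0}. Adding 6 shifts the range to ℂ ∖ {6}. Thus f omits exactly the value 6.

Omitted value: 6.


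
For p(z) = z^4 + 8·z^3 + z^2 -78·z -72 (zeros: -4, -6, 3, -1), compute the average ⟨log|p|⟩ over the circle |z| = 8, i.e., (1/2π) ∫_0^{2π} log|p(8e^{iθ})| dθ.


Zeros: -6, -4, -1, 3; r = 8.
Inside |z| < r: -6, -4, -1, 3. Outside (|z| ≥ r): ∅.
p(0) = -72, so log|p(0)| = log(72) = 4.2767.
Apply Jensen: I(r) = log|p(0)| + Σ_k log(r/|z_k|), summed over zeros inside |z| < r.
  log(r/|z_k|) for z_k = -4: log(8/4) = 0.6931
  log(r/|z_k|) for z_k = -6: log(8/6) = 0.2877
  log(r/|z_k|) for z_k = 3: log(8/3) = 0.9808
  log(r/|z_k|) for z_k = -1: log(8/1) = 2.0794
Sum over inside zeros: 4.0411.
I(r) = log|p(0)| + (inside sum) = 4.2767 + 4.0411 = 8.3178.
Closed form (all zeros inside, monic): I(r) = n·log(r) = 4·log(8) = 8.3178. ✓

I(r) ≈ 8.3178.


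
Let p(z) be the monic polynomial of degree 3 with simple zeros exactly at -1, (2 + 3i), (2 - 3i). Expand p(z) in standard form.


The polynomial is p(z) = ∏_{α ∈ S} (z − α), where S = {-1, (2 + 3i), (2 - 3i)}.
Expanding the product yields: p(z) = z^3 -3·z^2 + 9·z + 13.
Note conjugate pairs combine to real quadratics: (z − (2+3i))(z − (2−3i)) = z² − 4z + 13.
The resulting polynomial has degree 3 and real coefficients as required.

p(z) = z^3 -3·z^2 + 9·z + 13.


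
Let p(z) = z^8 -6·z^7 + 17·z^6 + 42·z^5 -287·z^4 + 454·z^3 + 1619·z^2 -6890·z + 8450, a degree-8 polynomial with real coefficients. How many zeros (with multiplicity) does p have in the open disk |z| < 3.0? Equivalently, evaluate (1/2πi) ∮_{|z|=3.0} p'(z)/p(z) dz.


The zeros of p are: (2 + 3i), (2 - 3i), (2 + 3i), (2 - 3i), (-3 + 1i), (-3 - 1i), (2 + 1i), (2 - 1i).
Their magnitudes are: 3.606, 3.606, 3.606, 3.606, 3.162, 3.162, 2.236, 2.236.
Zeros with |z| < R = 3.0: (2 + 1i), (2 - 1i).
Count = 2.
By the argument principle, (1/2πi) ∮_{|z|=R} p'(z)/p(z) dz equals exactly this count.

Number of zeros inside |z| < 3.0: 2.


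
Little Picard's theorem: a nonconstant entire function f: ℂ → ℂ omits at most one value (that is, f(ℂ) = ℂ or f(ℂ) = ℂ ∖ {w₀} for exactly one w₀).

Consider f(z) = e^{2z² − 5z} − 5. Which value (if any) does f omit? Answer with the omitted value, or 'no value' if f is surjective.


Little Picard bounds the complement of f(ℂ) to at most one point.
The exponent g(z) = 2z² − 5z is a nonconstant polynomial, hence surjective onto ℂ. So e^{g(z)} takes every value in {e^w : w ∈ ℂ} = ℂ ∖ {0}. Adding -5 shifts the range to ℂ ∖ {-5}. f omits exactly -5.

Omitted value: -5.


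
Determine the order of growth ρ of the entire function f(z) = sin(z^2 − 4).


Write sin(w) = (e^{iw} ± e^{−iw})/(2 or 2i), so |sin(w)| ≤ e^{|w|}. With w = z^2 − 4, |w| ≤ 1r^2 + 4 on |z|=r, giving M(r) ≤ e^{1r^2 + 4} and ρ ≤ 2. For the lower bound, choose z on |z|=r with 1z^2 purely imaginary of modulus 1r^2; then |sin(z^2 − 4)| grows like e^{1r^2}/2, so ρ ≥ 2. Hence ρ = 2.
Therefore ρ = 2.

Order ρ = 2.


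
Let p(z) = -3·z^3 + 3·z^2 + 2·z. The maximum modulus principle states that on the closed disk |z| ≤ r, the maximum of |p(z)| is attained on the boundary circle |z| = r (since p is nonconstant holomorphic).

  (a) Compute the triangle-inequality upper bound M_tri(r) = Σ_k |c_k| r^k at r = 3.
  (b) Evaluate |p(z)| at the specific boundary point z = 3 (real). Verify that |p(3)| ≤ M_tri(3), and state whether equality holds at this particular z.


Coefficients: c_0 = 0, c_1 = 2, c_2 = 3, c_3 = -3. Radius r = 3.
Part (a). Triangle bound: M_tri(r) = Σ_k |c_k| r^k
  = |0|·3^0 + |2|·3^1 + |3|·3^2 + |-3|·3^3
  = 0 + 6 + 27 + 81 = 114.
This bounds M(r) := max_{|z|=r} |p(z)| from above; equality holds iff all terms c_k z^k can be made to align in phase at a single z on |z|=r.
Part (b). At z = 3 (real, on the circle |z| = r):
  p(3) = (0)·3^0 + (2)·3^1 + (3)·3^2 + (-3)·3^3 = -48.
  |p(3)| = 48.
Check: |p(3)| = 48 ≤ 114 = M_tri(3). ✓ Equality does not hold at z = 3 (the coefficients have mixed signs, so the terms do not all align in phase there).

M_tri(3) = 114; |p(3)| = 48; equality at z=3: no.


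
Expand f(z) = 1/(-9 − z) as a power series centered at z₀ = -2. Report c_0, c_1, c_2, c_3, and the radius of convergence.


Let w = z − z₀, so z = z₀ + w.
Then -9 − z = -9 − (z₀ + w) = (-9 − z₀) − w = -7 − w.
f(z) = 1/(-7 − w) = (1/(-7)) · 1/(1 − w/(-7)) = Σ_{n≥0} w^n / (-7)^(n+1).
So c_n = 1/(-7)^(n+1):
  c_0 = 1/(-7)^1 = -1/7.
  c_1 = 1/(-7)^2 = 1/49.
  c_2 = 1/(-7)^3 = -1/343.
  c_3 = 1/(-7)^4 = 1/2401.
The series is valid for |w/d| < 1, i.e. |z − z₀| < |d|.
Radius of convergence: R = |-9 − z₀| = |-7| = 7 (distance from z₀ to the singularity z = -9).

c_0 = -1/7, c_1 = 1/49, c_2 = -1/343, c_3 = 1/2401; R = 7.


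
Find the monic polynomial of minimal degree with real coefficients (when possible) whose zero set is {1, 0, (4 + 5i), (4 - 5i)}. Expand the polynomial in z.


The polynomial is p(z) = ∏_{α ∈ S} (z − α), where S = {1, 0, (4 + 5i), (4 - 5i)}.
Expanding the product yields: p(z) = z^4 -9·z^3 + 49·z^2 -41·z.
Note conjugate pairs combine to real quadratics: (z − (4+5i))(z − (4−5i)) = z² − 8z + 41.
The resulting polynomial has degree 4 and real coefficients as required.

p(z) = z^4 -9·z^3 + 49·z^2 -41·z.


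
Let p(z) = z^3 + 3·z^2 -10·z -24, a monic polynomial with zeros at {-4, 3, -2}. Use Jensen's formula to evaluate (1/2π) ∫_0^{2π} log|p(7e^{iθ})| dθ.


Zeros: -4, -2, 3; r = 7.
Inside |z| < r: -4, -2, 3. Outside (|z| ≥ r): ∅.
p(0) = -24, so log|p(0)| = log(24) = 3.1781.
Apply Jensen: I(r) = log|p(0)| + Σ_k log(r/|z_k|), summed over zeros inside |z| < r.
  log(r/|z_k|) for z_k = -4: log(7/4) = 0.5596
  log(r/|z_k|) for z_k = 3: log(7/3) = 0.8473
  log(r/|z_k|) for z_k = -2: log(7/2) = 1.2528
Sum over inside zeros: 2.6597.
I(r) = log|p(0)| + (inside sum) = 3.1781 + 2.6597 = 5.8377.
Closed form (all zeros inside, monic): I(r) = n·log(r) = 3·log(7) = 5.8377. ✓

I(r) ≈ 5.8377.
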